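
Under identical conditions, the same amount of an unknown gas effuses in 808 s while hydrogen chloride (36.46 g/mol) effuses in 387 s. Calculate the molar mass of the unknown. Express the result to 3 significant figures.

159 g/mol

From Graham's law, t_X/t_HCl = √(M_X/M_HCl).
808/387 = 2.088 = √(M_X/36.46)
M_X = 36.46 × 2.088² = 36.46 × 4.359 = 159 g/mol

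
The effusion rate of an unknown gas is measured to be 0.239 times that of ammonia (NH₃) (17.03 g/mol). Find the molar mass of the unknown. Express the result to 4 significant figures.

Graham's law gives rate_X/rate_NH₃ = √(M_NH₃/M_X).
0.239 = √(17.03/M_X)
M_X = 17.03 / 0.239² = 17.03 / 0.05712 = 298.1 g/mol

298.1 g/mol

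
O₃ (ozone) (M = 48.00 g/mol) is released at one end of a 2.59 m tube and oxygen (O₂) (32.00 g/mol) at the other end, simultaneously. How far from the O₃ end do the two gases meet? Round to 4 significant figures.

1.164 m

Distances travelled in equal time are proportional to diffusion rates, so d_O₃/d_O₂ = √(M_O₂/M_O₃) = √(32.00/48.00) = 0.8165.
With d_O₃ + d_O₂ = 2.59 m, d_O₂ = 2.59/(1 + 0.8165) = 1.426 m.
d_O₃ = 2.59 − 1.426 = 1.164 m.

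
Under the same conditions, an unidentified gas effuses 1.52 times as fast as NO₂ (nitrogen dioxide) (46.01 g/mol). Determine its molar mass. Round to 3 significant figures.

From Graham's law, rate_X/rate_NO₂ = √(M_NO₂/M_X).
1.52 = √(46.01/M_X)
M_X = 46.01 / 1.52² = 46.01 / 2.310 = 19.9 g/mol

19.9 g/mol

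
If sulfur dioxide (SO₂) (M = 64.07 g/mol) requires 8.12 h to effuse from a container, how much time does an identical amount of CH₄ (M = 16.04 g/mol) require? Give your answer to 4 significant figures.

4.063 h

Graham's law gives t_CH₄/t_SO₂ = √(M_CH₄/M_SO₂) = √(16.04/64.07) = √0.2504 = 0.5004.
So the time for CH₄ is 8.12 × 0.5004 = 4.063 h.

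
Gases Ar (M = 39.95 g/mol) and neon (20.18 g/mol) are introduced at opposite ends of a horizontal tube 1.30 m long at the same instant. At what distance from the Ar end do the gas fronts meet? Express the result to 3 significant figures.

0.540 m

In equal time, each gas travels a distance ∝ its rate ∝ 1/√M, so d_Ar/d_Ne = √(M_Ne/M_Ar) = √(20.18/39.95) = 0.7107.
With d_Ar + d_Ne = 1.30 m, d_Ne = 1.30/(1 + 0.7107) = 0.7599 m.
d_Ar = 1.30 − 0.7599 = 0.540 m.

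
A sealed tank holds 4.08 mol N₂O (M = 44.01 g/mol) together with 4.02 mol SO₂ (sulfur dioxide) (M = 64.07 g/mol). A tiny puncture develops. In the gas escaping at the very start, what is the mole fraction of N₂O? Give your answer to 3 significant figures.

0.550

Each component's effusion rate ∝ (its partial pressure)·(1/√M) ∝ n_i/√M_i.
So x_N₂O in the escaping gas = (n_N₂O/√M_N₂O) / Σ(n_i/√M_i)
= (4.08/√44.01) / (4.08/√44.01 + 4.02/√64.07) = 0.6150/(0.6150 + 0.5022) = 0.550.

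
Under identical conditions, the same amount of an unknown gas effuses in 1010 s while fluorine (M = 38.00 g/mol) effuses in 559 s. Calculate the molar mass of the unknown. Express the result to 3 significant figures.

124 g/mol

Graham's law gives t_X/t_F₂ = √(M_X/M_F₂).
1010/559 = 1.807 = √(M_X/38.00)
M_X = 38.00 × 1.807² = 38.00 × 3.265 = 124 g/mol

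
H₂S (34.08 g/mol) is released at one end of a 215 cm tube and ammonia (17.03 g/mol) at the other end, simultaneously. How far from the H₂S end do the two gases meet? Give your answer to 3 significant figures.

The fronts meet when d_H₂S + d_NH₃ = L with d_H₂S/d_NH₃ = √(M_NH₃/M_H₂S) (Graham's law). Here √(M_NH₃/M_H₂S) = √(17.03/34.08) = 0.7069.
With d_H₂S + d_NH₃ = 215 cm, d_NH₃ = 215/(1 + 0.7069) = 126.0 cm.
d_H₂S = 215 − 126.0 = 89.0 cm.

89.0 cm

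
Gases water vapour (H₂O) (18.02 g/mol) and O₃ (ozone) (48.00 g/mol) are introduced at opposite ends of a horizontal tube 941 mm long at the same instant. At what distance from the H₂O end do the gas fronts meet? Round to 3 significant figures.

The fronts meet when d_H₂O + d_O₃ = L with d_H₂O/d_O₃ = √(M_O₃/M_H₂O) (Graham's law). Here √(M_O₃/M_H₂O) = √(48.00/18.02) = 1.632.
With d_H₂O + d_O₃ = 941 mm, d_O₃ = 941/(1 + 1.632) = 357.5 mm.
d_H₂O = 941 − 357.5 = 583 mm.

583 mm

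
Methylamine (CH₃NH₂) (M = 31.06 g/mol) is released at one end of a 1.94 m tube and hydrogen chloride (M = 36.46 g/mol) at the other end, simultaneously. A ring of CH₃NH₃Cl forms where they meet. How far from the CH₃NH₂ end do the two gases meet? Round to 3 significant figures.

Distances travelled in equal time are proportional to diffusion rates, so d_CH₃NH₂/d_HCl = √(M_HCl/M_CH₃NH₂) = √(36.46/31.06) = 1.083.
With d_CH₃NH₂ + d_HCl = 1.94 m, d_HCl = 1.94/(1 + 1.083) = 0.9311 m.
d_CH₃NH₂ = 1.94 − 0.9311 = 1.01 m.

1.01 m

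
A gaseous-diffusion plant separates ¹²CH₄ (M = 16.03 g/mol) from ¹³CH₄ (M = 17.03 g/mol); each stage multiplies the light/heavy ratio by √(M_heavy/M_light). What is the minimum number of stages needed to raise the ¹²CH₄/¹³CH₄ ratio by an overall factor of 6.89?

Per stage α = (17.03/16.03)^(1/2) = 1.06238^0.5, giving ln α = 0.03026.
Need α^N ≥ 6.89 ⇒ N ≥ ln(6.89) / ln α = 1.930 / 0.03026 = 63.79.
So at least 64 stages are needed.

64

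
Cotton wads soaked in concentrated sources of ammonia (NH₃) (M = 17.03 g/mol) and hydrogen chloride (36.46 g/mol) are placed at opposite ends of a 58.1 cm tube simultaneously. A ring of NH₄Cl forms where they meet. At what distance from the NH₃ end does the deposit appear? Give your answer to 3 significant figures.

34.5 cm

Distances travelled in equal time are proportional to diffusion rates, so d_NH₃/d_HCl = √(M_HCl/M_NH₃) = √(36.46/17.03) = 1.463.
With d_NH₃ + d_HCl = 58.1 cm, d_HCl = 58.1/(1 + 1.463) = 23.59 cm.
d_NH₃ = 58.1 − 23.59 = 34.5 cm.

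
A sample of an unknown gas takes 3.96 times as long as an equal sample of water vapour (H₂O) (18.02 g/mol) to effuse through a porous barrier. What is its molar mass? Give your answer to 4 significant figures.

Graham's law gives t_X/t_H₂O = √(M_X/M_H₂O).
3.96 = √(M_X/18.02)
M_X = 18.02 × 3.96² = 18.02 × 15.68 = 282.6 g/mol

282.6 g/mol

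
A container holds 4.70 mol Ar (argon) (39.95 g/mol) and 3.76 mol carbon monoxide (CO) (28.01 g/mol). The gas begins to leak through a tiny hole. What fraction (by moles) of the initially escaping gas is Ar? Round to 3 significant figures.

0.511

Rate_i ∝ x_i/√M_i (Graham's law weighted by mole fraction), so the effusate composition follows n_i/√M_i.
Mole fraction of Ar in the effusate = (n_Ar/√M_Ar) / (n_Ar/√M_Ar + n_CO/√M_CO)
= (4.70/√39.95) / (4.70/√39.95 + 3.76/√28.01) = 0.7436/(0.7436 + 0.7104) = 0.511.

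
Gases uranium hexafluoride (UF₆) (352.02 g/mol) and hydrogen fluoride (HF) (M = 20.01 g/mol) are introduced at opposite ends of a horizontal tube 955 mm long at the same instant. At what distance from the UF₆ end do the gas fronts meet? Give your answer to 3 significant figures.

184 mm

Graham's law gives d_UF₆/d_HF = rate_UF₆/rate_HF = √(M_HF/M_UF₆) = √(20.01/352.02) = 0.2384.
With d_UF₆ + d_HF = 955 mm, d_HF = 955/(1 + 0.2384) = 771.1 mm.
d_UF₆ = 955 − 771.1 = 184 mm.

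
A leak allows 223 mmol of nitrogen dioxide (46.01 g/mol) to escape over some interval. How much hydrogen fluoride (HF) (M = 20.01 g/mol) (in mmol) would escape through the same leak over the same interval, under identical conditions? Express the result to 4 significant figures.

338.1 mmol

Using Graham's law: rate_HF/rate_NO₂ = √(M_NO₂/M_HF) = √(46.01/20.01) = √2.299 = 1.516.
So the amount for HF is 223 × 1.516 = 338.1 mmol.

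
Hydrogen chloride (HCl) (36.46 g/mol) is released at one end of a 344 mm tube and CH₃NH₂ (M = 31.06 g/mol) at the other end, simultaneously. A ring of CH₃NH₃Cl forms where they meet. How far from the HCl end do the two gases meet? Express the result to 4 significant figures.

Graham's law gives d_HCl/d_CH₃NH₂ = rate_HCl/rate_CH₃NH₂ = √(M_CH₃NH₂/M_HCl) = √(31.06/36.46) = 0.9230.
With d_HCl + d_CH₃NH₂ = 344 mm, d_CH₃NH₂ = 344/(1 + 0.9230) = 178.9 mm.
d_HCl = 344 − 178.9 = 165.1 mm.

165.1 mm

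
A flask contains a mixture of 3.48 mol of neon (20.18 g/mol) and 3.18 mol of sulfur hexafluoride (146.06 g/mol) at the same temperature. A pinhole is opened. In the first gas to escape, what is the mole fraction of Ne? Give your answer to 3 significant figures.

0.746

Effusion rate of each component ∝ n_i/√M_i (partial pressure × 1/√M).
Mole fraction of Ne in the effusate = (n_Ne/√M_Ne) / (n_Ne/√M_Ne + n_SF₆/√M_SF₆)
= (3.48/√20.18) / (3.48/√20.18 + 3.18/√146.06) = 0.7747/(0.7747 + 0.2631) = 0.746.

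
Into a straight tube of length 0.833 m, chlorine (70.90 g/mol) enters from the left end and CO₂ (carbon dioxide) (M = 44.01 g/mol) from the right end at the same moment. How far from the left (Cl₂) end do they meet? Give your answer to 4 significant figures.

In equal time, each gas travels a distance ∝ its rate ∝ 1/√M, so d_Cl₂/d_CO₂ = √(M_CO₂/M_Cl₂) = √(44.01/70.90) = 0.7879.
With d_Cl₂ + d_CO₂ = 0.833 m, d_CO₂ = 0.833/(1 + 0.7879) = 0.4659 m.
d_Cl₂ = 0.833 − 0.4659 = 0.3671 m.

0.3671 m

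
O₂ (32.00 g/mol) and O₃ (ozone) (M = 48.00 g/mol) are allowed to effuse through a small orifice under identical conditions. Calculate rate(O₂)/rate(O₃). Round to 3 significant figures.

1.22

From Graham's law, rate_O₂/rate_O₃ = √(M_O₃/M_O₂) = √(48.00/32.00) = √1.500 = 1.22.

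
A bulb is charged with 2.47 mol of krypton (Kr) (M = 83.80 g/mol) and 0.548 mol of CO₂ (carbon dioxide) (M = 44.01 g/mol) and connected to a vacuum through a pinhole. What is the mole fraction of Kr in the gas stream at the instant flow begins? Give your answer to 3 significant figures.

0.766

The effusion rate of species i is ∝ p_i/√M_i ∝ n_i/√M_i.
x_Kr(eff) = (n_Kr/√M_Kr) / (n_Kr/√M_Kr + n_CO₂/√M_CO₂)
= (2.47/√83.80) / (2.47/√83.80 + 0.548/√44.01) = 0.2698/(0.2698 + 0.08260) = 0.766.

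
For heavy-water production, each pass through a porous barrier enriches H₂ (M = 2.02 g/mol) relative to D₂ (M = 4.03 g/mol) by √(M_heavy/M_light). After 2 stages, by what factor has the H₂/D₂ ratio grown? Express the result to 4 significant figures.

1.995

Each stage multiplies the ratio by α = √(4.03/2.02), so after 2 stages the overall factor is α^2 = (4.03/2.02)^(2/2).
= 1.99505^1 = 1.995.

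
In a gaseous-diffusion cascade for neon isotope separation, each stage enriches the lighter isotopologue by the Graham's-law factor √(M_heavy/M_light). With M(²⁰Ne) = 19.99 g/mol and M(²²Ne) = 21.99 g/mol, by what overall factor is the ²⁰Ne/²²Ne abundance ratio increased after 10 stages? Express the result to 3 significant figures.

The single-stage factor is √(M_heavy/M_light), so 10 stages give [√(21.99/19.99)]^10 = (21.99/19.99)^(10/2).
= 1.10005^5 = 1.61.

1.61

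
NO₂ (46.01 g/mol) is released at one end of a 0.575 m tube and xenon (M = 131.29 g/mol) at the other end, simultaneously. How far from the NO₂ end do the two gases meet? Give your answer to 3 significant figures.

In equal time, each gas travels a distance ∝ its rate ∝ 1/√M, so d_NO₂/d_Xe = √(M_Xe/M_NO₂) = √(131.29/46.01) = 1.689.
With d_NO₂ + d_Xe = 0.575 m, d_Xe = 0.575/(1 + 1.689) = 0.2138 m.
d_NO₂ = 0.575 − 0.2138 = 0.361 m.

0.361 m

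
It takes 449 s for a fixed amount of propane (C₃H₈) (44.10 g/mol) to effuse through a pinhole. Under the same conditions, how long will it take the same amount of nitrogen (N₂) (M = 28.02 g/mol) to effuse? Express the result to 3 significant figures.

By Graham's law, t_N₂/t_C₃H₈ = √(M_N₂/M_C₃H₈) = √(28.02/44.10) = √0.6354 = 0.7971.
So the time for N₂ is 449 × 0.7971 = 358 s.

358 s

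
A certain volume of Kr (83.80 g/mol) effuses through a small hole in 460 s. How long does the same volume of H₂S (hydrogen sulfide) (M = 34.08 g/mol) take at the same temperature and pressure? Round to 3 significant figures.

From Graham's law, t_H₂S/t_Kr = √(M_H₂S/M_Kr) = √(34.08/83.80) = √0.4067 = 0.6377.
So the time for H₂S is 460 × 0.6377 = 293 s.

293 s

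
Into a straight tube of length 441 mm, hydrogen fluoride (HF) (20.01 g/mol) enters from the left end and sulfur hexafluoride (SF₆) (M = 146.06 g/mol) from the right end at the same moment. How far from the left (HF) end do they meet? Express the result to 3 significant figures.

The fronts meet when d_HF + d_SF₆ = L with d_HF/d_SF₆ = √(M_SF₆/M_HF) (Graham's law). Here √(M_SF₆/M_HF) = √(146.06/20.01) = 2.702.
With d_HF + d_SF₆ = 441 mm, d_SF₆ = 441/(1 + 2.702) = 119.1 mm.
d_HF = 441 − 119.1 = 322 mm.

322 mm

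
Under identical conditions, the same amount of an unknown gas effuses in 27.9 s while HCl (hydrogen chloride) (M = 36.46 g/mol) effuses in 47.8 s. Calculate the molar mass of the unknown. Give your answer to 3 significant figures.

Graham's law gives t_X/t_HCl = √(M_X/M_HCl).
27.9/47.8 = 0.5837 = √(M_X/36.46)
M_X = 36.46 × 0.5837² = 36.46 × 0.3407 = 12.4 g/mol

12.4 g/mol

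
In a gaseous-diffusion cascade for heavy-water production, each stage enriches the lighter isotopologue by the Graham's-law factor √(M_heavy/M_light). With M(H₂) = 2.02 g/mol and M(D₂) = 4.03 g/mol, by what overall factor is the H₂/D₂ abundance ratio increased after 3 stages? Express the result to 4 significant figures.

2.818

The single-stage factor is √(M_heavy/M_light), so 3 stages give [√(4.03/2.02)]^3 = (4.03/2.02)^(3/2).
= 1.99505^(3/2) = 2.818.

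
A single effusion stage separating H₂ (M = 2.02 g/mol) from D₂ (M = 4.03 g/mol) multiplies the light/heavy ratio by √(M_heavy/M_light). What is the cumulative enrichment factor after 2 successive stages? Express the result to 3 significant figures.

Each stage multiplies the ratio by α = √(4.03/2.02), so after 2 stages the overall factor is α^2 = (4.03/2.02)^(2/2).
= 1.99505^1 = 2.00.

2.00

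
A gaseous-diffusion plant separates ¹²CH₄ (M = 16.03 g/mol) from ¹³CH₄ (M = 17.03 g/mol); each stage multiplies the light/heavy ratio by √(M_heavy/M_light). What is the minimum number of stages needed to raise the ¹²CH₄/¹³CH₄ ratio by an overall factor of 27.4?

With α = √(17.03/16.03) per stage, ln α = ½ ln(1.06238) = 0.03026.
Need α^N ≥ 27.4 ⇒ N ≥ ln(27.4) / ln α = 3.311 / 0.03026 = 109.41.
Minimum whole number of stages: N = 110.

110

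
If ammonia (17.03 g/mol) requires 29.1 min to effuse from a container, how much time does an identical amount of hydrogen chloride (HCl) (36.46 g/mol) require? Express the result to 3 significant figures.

42.6 min

Since effusion rate ∝ 1/√M, t_HCl/t_NH₃ = √(M_HCl/M_NH₃) = √(36.46/17.03) = √2.141 = 1.463.
So the time for HCl is 29.1 × 1.463 = 42.6 min.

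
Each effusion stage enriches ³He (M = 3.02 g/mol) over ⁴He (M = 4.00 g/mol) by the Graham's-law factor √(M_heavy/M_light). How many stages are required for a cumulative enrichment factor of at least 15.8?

Single-stage factor α = √(4.00/3.02), so ln α = ½ ln(1.32450) = 0.1405.
Need α^N ≥ 15.8 ⇒ N ≥ ln(15.8) / ln α = 2.760 / 0.1405 = 19.64.
Minimum whole number of stages: N = 20.

20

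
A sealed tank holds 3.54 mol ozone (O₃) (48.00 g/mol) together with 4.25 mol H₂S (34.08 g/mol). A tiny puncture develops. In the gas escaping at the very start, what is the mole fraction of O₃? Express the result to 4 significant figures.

0.4124

Effusion rate of each component ∝ n_i/√M_i (partial pressure × 1/√M).
So x_O₃ in the escaping gas = (n_O₃/√M_O₃) / Σ(n_i/√M_i)
= (3.54/√48.00) / (3.54/√48.00 + 4.25/√34.08) = 0.5110/(0.5110 + 0.7280) = 0.4124.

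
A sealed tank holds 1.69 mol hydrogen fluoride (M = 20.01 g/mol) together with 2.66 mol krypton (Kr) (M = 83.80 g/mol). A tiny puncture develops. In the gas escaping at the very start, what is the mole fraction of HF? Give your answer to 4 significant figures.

0.5653

The effusion rate of species i is ∝ p_i/√M_i ∝ n_i/√M_i.
Mole fraction of HF in the effusate = (n_HF/√M_HF) / (n_HF/√M_HF + n_Kr/√M_Kr)
= (1.69/√20.01) / (1.69/√20.01 + 2.66/√83.80) = 0.3778/(0.3778 + 0.2906) = 0.5653.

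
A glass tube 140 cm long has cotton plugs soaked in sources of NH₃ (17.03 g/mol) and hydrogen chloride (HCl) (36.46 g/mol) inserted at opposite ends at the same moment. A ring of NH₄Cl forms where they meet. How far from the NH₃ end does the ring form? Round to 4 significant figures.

In equal time, each gas travels a distance ∝ its rate ∝ 1/√M, so d_NH₃/d_HCl = √(M_HCl/M_NH₃) = √(36.46/17.03) = 1.463.
With d_NH₃ + d_HCl = 140 cm, d_HCl = 140/(1 + 1.463) = 56.84 cm.
d_NH₃ = 140 − 56.84 = 83.16 cm.

83.16 cm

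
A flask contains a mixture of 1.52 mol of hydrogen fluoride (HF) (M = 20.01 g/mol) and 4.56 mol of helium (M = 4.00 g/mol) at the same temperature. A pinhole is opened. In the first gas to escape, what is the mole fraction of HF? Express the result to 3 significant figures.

The effusion rate of species i is ∝ p_i/√M_i ∝ n_i/√M_i.
So x_HF in the escaping gas = (n_HF/√M_HF) / Σ(n_i/√M_i)
= (1.52/√20.01) / (1.52/√20.01 + 4.56/√4.00) = 0.3398/(0.3398 + 2.280) = 0.130.

0.130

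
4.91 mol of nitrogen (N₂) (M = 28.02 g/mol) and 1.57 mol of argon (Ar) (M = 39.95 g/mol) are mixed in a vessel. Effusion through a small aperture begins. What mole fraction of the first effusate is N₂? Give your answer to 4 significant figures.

0.7888

Rate_i ∝ x_i/√M_i (Graham's law weighted by mole fraction), so the effusate composition follows n_i/√M_i.
x_N₂(eff) = (n_N₂/√M_N₂) / (n_N₂/√M_N₂ + n_Ar/√M_Ar)
= (4.91/√28.02) / (4.91/√28.02 + 1.57/√39.95) = 0.9276/(0.9276 + 0.2484) = 0.7888.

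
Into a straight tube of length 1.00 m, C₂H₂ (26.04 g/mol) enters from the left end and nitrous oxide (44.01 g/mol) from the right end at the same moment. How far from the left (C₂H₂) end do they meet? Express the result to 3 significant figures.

Distances travelled in equal time are proportional to diffusion rates, so d_C₂H₂/d_N₂O = √(M_N₂O/M_C₂H₂) = √(44.01/26.04) = 1.300.
With d_C₂H₂ + d_N₂O = 1.00 m, d_N₂O = 1.00/(1 + 1.300) = 0.4348 m.
d_C₂H₂ = 1.00 − 0.4348 = 0.565 m.

0.565 m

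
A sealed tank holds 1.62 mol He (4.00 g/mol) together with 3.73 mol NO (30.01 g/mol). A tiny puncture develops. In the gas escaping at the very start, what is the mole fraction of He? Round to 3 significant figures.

Each component's effusion rate ∝ (its partial pressure)·(1/√M) ∝ n_i/√M_i.
x_He(eff) = (n_He/√M_He) / (n_He/√M_He + n_NO/√M_NO)
= (1.62/√4.00) / (1.62/√4.00 + 3.73/√30.01) = 0.8100/(0.8100 + 0.6809) = 0.543.

0.543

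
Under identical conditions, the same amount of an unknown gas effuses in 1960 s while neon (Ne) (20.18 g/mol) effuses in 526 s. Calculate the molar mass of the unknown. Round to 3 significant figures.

Since effusion rate ∝ 1/√M, t_X/t_Ne = √(M_X/M_Ne).
1960/526 = 3.726 = √(M_X/20.18)
M_X = 20.18 × 3.726² = 20.18 × 13.88 = 280 g/mol

280 g/mol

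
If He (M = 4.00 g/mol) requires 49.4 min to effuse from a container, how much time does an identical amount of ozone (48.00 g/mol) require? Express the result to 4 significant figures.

From Graham's law, t_O₃/t_He = √(M_O₃/M_He) = √(48.00/4.00) = √12.00 = 3.464.
So the time for O₃ is 49.4 × 3.464 = 171.1 min.

171.1 min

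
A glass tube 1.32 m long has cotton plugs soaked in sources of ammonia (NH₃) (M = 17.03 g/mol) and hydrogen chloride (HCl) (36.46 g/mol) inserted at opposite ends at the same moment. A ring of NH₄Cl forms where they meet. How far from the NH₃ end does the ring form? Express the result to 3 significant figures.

Graham's law gives d_NH₃/d_HCl = rate_NH₃/rate_HCl = √(M_HCl/M_NH₃) = √(36.46/17.03) = 1.463.
With d_NH₃ + d_HCl = 1.32 m, d_HCl = 1.32/(1 + 1.463) = 0.5359 m.
d_NH₃ = 1.32 − 0.5359 = 0.784 m.

0.784 m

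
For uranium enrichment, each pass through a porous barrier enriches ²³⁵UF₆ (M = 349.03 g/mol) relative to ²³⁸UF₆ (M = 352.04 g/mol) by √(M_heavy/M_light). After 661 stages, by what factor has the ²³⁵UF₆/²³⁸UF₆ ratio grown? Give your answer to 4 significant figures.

Each stage multiplies the ratio by α = √(352.04/349.03), so after 661 stages the overall factor is α^661 = (352.04/349.03)^(661/2).
= 1.00862^(661/2) = 17.08.

17.08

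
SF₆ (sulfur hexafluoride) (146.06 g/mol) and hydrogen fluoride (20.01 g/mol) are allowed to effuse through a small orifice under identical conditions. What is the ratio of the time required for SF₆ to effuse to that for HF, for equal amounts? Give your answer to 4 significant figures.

From Graham's law, t_SF₆/t_HF = √(M_SF₆/M_HF) = √(146.06/20.01) = √7.299 = 2.702.

2.702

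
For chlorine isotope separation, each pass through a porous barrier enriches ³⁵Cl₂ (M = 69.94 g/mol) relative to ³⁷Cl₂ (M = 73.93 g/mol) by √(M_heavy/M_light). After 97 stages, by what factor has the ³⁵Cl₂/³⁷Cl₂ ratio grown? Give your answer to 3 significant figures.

14.7

After 97 stages the ratio has grown by (√(73.93/69.94))^97 = (73.93/69.94)^(97/2).
= 1.05705^(97/2) = 14.7.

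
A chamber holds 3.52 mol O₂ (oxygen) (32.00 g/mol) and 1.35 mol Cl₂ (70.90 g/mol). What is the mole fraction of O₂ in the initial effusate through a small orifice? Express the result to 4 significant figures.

Rate_i ∝ x_i/√M_i (Graham's law weighted by mole fraction), so the effusate composition follows n_i/√M_i.
So x_O₂ in the escaping gas = (n_O₂/√M_O₂) / Σ(n_i/√M_i)
= (3.52/√32.00) / (3.52/√32.00 + 1.35/√70.90) = 0.6223/(0.6223 + 0.1603) = 0.7951.

0.7951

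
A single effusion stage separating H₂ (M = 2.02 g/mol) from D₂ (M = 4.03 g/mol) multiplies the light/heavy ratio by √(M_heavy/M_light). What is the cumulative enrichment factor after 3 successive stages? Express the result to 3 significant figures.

2.82

Overall factor = α^3 with α = √(4.03/2.02), i.e. (4.03/2.02)^(3/2).
= 1.99505^(3/2) = 2.82.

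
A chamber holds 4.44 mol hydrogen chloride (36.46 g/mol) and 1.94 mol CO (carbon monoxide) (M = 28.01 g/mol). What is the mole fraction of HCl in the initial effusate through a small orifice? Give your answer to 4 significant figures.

The effusion rate of species i is ∝ p_i/√M_i ∝ n_i/√M_i.
So x_HCl in the escaping gas = (n_HCl/√M_HCl) / Σ(n_i/√M_i)
= (4.44/√36.46) / (4.44/√36.46 + 1.94/√28.01) = 0.7353/(0.7353 + 0.3666) = 0.6673.

0.6673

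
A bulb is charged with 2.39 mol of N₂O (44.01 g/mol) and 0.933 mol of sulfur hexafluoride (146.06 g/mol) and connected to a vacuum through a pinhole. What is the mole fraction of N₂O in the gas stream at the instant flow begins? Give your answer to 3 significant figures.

0.824

The effusion rate of species i is ∝ p_i/√M_i ∝ n_i/√M_i.
x_N₂O(eff) = (n_N₂O/√M_N₂O) / (n_N₂O/√M_N₂O + n_SF₆/√M_SF₆)
= (2.39/√44.01) / (2.39/√44.01 + 0.933/√146.06) = 0.3603/(0.3603 + 0.07720) = 0.824.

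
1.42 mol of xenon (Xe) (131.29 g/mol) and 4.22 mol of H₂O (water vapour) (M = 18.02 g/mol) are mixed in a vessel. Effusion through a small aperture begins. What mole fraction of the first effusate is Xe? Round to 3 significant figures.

0.111

Each component's effusion rate ∝ (its partial pressure)·(1/√M) ∝ n_i/√M_i.
x_Xe(eff) = (n_Xe/√M_Xe) / (n_Xe/√M_Xe + n_H₂O/√M_H₂O)
= (1.42/√131.29) / (1.42/√131.29 + 4.22/√18.02) = 0.1239/(0.1239 + 0.9941) = 0.111.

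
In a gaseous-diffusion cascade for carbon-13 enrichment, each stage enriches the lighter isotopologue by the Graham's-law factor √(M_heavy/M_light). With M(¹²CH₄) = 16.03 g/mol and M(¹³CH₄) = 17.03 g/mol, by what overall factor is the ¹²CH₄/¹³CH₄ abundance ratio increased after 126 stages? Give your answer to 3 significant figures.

The single-stage factor is √(M_heavy/M_light), so 126 stages give [√(17.03/16.03)]^126 = (17.03/16.03)^(126/2).
= 1.06238^63 = 45.3.

45.3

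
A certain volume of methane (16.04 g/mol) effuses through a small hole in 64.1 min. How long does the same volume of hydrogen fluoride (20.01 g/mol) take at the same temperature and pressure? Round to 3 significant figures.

71.6 min

From Graham's law, t_HF/t_CH₄ = √(M_HF/M_CH₄) = √(20.01/16.04) = √1.248 = 1.117.
So the time for HF is 64.1 × 1.117 = 71.6 min.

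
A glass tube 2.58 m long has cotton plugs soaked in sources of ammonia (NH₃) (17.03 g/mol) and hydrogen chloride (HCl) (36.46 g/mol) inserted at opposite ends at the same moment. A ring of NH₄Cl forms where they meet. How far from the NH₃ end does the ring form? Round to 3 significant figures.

1.53 m

Graham's law gives d_NH₃/d_HCl = rate_NH₃/rate_HCl = √(M_HCl/M_NH₃) = √(36.46/17.03) = 1.463.
With d_NH₃ + d_HCl = 2.58 m, d_HCl = 2.58/(1 + 1.463) = 1.047 m.
d_NH₃ = 2.58 − 1.047 = 1.53 m.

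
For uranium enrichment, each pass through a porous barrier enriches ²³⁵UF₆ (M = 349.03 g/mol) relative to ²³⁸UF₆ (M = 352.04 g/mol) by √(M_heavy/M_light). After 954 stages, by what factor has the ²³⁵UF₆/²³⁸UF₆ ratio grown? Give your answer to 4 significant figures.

60.10

Overall factor = α^954 with α = √(352.04/349.03), i.e. (352.04/349.03)^(954/2).
= 1.00862^477 = 60.10.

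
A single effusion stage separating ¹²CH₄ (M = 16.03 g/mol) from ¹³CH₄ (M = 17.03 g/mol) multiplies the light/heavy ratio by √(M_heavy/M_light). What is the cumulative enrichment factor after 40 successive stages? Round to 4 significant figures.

3.354

Each stage multiplies the ratio by α = √(17.03/16.03), so after 40 stages the overall factor is α^40 = (17.03/16.03)^(40/2).
= 1.06238^20 = 3.354.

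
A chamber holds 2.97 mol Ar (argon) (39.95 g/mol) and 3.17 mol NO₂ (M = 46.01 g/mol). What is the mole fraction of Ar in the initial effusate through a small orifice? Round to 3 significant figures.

Rate_i ∝ x_i/√M_i (Graham's law weighted by mole fraction), so the effusate composition follows n_i/√M_i.
Mole fraction of Ar in the effusate = (n_Ar/√M_Ar) / (n_Ar/√M_Ar + n_NO₂/√M_NO₂)
= (2.97/√39.95) / (2.97/√39.95 + 3.17/√46.01) = 0.4699/(0.4699 + 0.4673) = 0.501.

0.501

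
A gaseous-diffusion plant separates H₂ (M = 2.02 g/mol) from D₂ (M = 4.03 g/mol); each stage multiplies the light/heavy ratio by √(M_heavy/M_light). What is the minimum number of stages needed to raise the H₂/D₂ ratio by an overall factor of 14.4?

8

Per stage α = (4.03/2.02)^(1/2) = 1.99505^0.5, giving ln α = 0.3453.
Need α^N ≥ 14.4 ⇒ N ≥ ln(14.4) / ln α = 2.667 / 0.3453 = 7.72.
So at least 8 stages are needed.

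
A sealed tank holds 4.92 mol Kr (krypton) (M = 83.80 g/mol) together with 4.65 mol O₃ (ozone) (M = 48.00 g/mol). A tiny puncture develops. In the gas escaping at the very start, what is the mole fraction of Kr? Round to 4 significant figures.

Each component's effusion rate ∝ (its partial pressure)·(1/√M) ∝ n_i/√M_i.
x_Kr(eff) = (n_Kr/√M_Kr) / (n_Kr/√M_Kr + n_O₃/√M_O₃)
= (4.92/√83.80) / (4.92/√83.80 + 4.65/√48.00) = 0.5375/(0.5375 + 0.6712) = 0.4447.

0.4447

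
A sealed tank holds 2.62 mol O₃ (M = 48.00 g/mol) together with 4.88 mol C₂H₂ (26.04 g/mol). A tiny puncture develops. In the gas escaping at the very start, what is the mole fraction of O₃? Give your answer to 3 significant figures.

The effusion rate of species i is ∝ p_i/√M_i ∝ n_i/√M_i.
So x_O₃ in the escaping gas = (n_O₃/√M_O₃) / Σ(n_i/√M_i)
= (2.62/√48.00) / (2.62/√48.00 + 4.88/√26.04) = 0.3782/(0.3782 + 0.9563) = 0.283.

0.283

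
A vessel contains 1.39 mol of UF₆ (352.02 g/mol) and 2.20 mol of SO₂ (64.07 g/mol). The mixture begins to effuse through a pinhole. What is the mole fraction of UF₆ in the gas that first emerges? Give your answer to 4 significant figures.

0.2123

Effusion rate of each component ∝ n_i/√M_i (partial pressure × 1/√M).
Mole fraction of UF₆ in the effusate = (n_UF₆/√M_UF₆) / (n_UF₆/√M_UF₆ + n_SO₂/√M_SO₂)
= (1.39/√352.02) / (1.39/√352.02 + 2.20/√64.07) = 0.07409/(0.07409 + 0.2748) = 0.2123.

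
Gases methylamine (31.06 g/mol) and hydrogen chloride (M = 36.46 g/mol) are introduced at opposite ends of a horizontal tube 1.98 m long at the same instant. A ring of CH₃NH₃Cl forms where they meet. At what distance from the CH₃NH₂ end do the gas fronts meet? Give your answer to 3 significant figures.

Distances travelled in equal time are proportional to diffusion rates, so d_CH₃NH₂/d_HCl = √(M_HCl/M_CH₃NH₂) = √(36.46/31.06) = 1.083.
With d_CH₃NH₂ + d_HCl = 1.98 m, d_HCl = 1.98/(1 + 1.083) = 0.9503 m.
d_CH₃NH₂ = 1.98 − 0.9503 = 1.03 m.

1.03 m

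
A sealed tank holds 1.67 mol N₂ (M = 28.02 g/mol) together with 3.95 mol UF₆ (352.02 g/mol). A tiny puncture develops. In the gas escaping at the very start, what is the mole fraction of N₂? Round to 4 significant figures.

0.5998

Each component's effusion rate ∝ (its partial pressure)·(1/√M) ∝ n_i/√M_i.
x_N₂(eff) = (n_N₂/√M_N₂) / (n_N₂/√M_N₂ + n_UF₆/√M_UF₆)
= (1.67/√28.02) / (1.67/√28.02 + 3.95/√352.02) = 0.3155/(0.3155 + 0.2105) = 0.5998.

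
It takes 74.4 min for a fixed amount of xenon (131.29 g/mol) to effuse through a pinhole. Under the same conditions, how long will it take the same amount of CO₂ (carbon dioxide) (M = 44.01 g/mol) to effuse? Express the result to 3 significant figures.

Since effusion rate ∝ 1/√M, t_CO₂/t_Xe = √(M_CO₂/M_Xe) = √(44.01/131.29) = √0.3352 = 0.5790.
So the time for CO₂ is 74.4 × 0.5790 = 43.1 min.

43.1 min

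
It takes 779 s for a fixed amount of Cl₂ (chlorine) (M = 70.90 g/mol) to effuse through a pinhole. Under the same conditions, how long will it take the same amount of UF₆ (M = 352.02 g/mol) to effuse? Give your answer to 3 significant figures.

1740 s

Since effusion rate ∝ 1/√M, t_UF₆/t_Cl₂ = √(M_UF₆/M_Cl₂) = √(352.02/70.90) = √4.965 = 2.228.
So the time for UF₆ is 779 × 2.228 = 1740 s.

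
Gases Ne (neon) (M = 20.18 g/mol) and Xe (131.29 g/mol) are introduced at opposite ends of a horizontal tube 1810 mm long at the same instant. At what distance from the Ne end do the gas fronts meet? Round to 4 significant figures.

The fronts meet when d_Ne + d_Xe = L with d_Ne/d_Xe = √(M_Xe/M_Ne) (Graham's law). Here √(M_Xe/M_Ne) = √(131.29/20.18) = 2.551.
With d_Ne + d_Xe = 1810 mm, d_Xe = 1810/(1 + 2.551) = 509.8 mm.
d_Ne = 1810 − 509.8 = 1300 mm.

1300 mm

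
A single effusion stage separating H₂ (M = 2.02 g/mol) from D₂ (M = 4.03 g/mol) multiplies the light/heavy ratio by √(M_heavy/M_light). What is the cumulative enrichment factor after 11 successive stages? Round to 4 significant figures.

44.64

The single-stage factor is √(M_heavy/M_light), so 11 stages give [√(4.03/2.02)]^11 = (4.03/2.02)^(11/2).
= 1.99505^(11/2) = 44.64.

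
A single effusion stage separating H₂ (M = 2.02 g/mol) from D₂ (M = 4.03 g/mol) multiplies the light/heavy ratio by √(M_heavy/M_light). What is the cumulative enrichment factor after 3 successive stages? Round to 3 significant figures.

2.82

Each stage multiplies the ratio by α = √(4.03/2.02), so after 3 stages the overall factor is α^3 = (4.03/2.02)^(3/2).
= 1.99505^(3/2) = 2.82.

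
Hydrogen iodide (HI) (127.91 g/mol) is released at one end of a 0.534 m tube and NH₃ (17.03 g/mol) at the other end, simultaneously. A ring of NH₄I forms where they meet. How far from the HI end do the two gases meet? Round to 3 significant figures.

The fronts meet when d_HI + d_NH₃ = L with d_HI/d_NH₃ = √(M_NH₃/M_HI) (Graham's law). Here √(M_NH₃/M_HI) = √(17.03/127.91) = 0.3649.
With d_HI + d_NH₃ = 0.534 m, d_NH₃ = 0.534/(1 + 0.3649) = 0.3912 m.
d_HI = 0.534 − 0.3912 = 0.143 m.

0.143 m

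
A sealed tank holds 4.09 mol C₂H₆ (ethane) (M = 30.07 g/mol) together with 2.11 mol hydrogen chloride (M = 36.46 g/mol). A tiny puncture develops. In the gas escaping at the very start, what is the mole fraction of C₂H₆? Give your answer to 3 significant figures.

0.681

Each component's effusion rate ∝ (its partial pressure)·(1/√M) ∝ n_i/√M_i.
Mole fraction of C₂H₆ in the effusate = (n_C₂H₆/√M_C₂H₆) / (n_C₂H₆/√M_C₂H₆ + n_HCl/√M_HCl)
= (4.09/√30.07) / (4.09/√30.07 + 2.11/√36.46) = 0.7459/(0.7459 + 0.3494) = 0.681.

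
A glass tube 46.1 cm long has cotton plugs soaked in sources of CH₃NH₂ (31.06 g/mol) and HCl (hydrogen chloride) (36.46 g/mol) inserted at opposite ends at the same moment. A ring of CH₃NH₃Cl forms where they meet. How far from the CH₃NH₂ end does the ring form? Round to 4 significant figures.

23.97 cm

The fronts meet when d_CH₃NH₂ + d_HCl = L with d_CH₃NH₂/d_HCl = √(M_HCl/M_CH₃NH₂) (Graham's law). Here √(M_HCl/M_CH₃NH₂) = √(36.46/31.06) = 1.083.
With d_CH₃NH₂ + d_HCl = 46.1 cm, d_HCl = 46.1/(1 + 1.083) = 22.13 cm.
d_CH₃NH₂ = 46.1 − 22.13 = 23.97 cm.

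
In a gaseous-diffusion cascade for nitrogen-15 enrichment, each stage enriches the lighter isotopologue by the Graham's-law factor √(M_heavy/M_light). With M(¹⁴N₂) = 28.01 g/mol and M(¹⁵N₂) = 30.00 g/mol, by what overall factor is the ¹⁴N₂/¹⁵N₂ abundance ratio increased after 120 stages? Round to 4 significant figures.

Overall factor = α^120 with α = √(30.00/28.01), i.e. (30.00/28.01)^(120/2).
= 1.07105^60 = 61.45.

61.45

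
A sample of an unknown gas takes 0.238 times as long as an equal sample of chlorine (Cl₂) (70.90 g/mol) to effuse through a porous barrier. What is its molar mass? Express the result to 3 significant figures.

4.02 g/mol

Since effusion rate ∝ 1/√M, t_X/t_Cl₂ = √(M_X/M_Cl₂).
0.238 = √(M_X/70.90)
M_X = 70.90 × 0.238² = 70.90 × 0.05664 = 4.02 g/mol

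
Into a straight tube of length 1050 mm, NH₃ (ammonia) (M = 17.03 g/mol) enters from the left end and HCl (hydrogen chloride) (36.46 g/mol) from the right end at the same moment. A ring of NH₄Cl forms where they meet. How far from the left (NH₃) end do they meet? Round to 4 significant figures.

623.7 mm

In equal time, each gas travels a distance ∝ its rate ∝ 1/√M, so d_NH₃/d_HCl = √(M_HCl/M_NH₃) = √(36.46/17.03) = 1.463.
With d_NH₃ + d_HCl = 1050 mm, d_HCl = 1050/(1 + 1.463) = 426.3 mm.
d_NH₃ = 1050 − 426.3 = 623.7 mm.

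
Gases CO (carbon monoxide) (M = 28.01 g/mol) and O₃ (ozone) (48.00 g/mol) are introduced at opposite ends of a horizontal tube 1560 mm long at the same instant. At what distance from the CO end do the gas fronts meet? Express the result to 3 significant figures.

In equal time, each gas travels a distance ∝ its rate ∝ 1/√M, so d_CO/d_O₃ = √(M_O₃/M_CO) = √(48.00/28.01) = 1.309.
With d_CO + d_O₃ = 1560 mm, d_O₃ = 1560/(1 + 1.309) = 675.6 mm.
d_CO = 1560 − 675.6 = 884 mm.

884 mm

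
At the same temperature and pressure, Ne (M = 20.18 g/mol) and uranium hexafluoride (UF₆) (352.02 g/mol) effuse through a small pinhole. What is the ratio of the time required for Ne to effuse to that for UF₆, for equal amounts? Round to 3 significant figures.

Since effusion rate ∝ 1/√M, t_Ne/t_UF₆ = √(M_Ne/M_UF₆) = √(20.18/352.02) = √0.05733 = 0.239.

0.239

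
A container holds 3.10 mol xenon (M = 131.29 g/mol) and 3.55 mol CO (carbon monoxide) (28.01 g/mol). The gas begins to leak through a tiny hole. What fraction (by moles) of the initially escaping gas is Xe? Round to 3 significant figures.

0.287

The effusion rate of species i is ∝ p_i/√M_i ∝ n_i/√M_i.
So x_Xe in the escaping gas = (n_Xe/√M_Xe) / Σ(n_i/√M_i)
= (3.10/√131.29) / (3.10/√131.29 + 3.55/√28.01) = 0.2705/(0.2705 + 0.6708) = 0.287.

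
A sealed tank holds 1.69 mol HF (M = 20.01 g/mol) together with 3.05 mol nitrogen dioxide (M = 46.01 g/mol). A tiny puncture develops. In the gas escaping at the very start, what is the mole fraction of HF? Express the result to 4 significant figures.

0.4566

Each component's effusion rate ∝ (its partial pressure)·(1/√M) ∝ n_i/√M_i.
Mole fraction of HF in the effusate = (n_HF/√M_HF) / (n_HF/√M_HF + n_NO₂/√M_NO₂)
= (1.69/√20.01) / (1.69/√20.01 + 3.05/√46.01) = 0.3778/(0.3778 + 0.4496) = 0.4566.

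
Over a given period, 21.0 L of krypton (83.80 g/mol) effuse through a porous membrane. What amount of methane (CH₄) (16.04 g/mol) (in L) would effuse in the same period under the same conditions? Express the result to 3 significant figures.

Using Graham's law: rate_CH₄/rate_Kr = √(M_Kr/M_CH₄) = √(83.80/16.04) = √5.224 = 2.286.
So the volume for CH₄ is 21.0 × 2.286 = 48.0 L.

48.0 L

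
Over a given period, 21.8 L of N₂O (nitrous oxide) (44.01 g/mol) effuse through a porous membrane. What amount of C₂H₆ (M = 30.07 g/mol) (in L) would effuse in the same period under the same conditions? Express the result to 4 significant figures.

Since effusion rate ∝ 1/√M, rate_C₂H₆/rate_N₂O = √(M_N₂O/M_C₂H₆) = √(44.01/30.07) = √1.464 = 1.210.
So the volume for C₂H₆ is 21.8 × 1.210 = 26.37 L.

26.37 L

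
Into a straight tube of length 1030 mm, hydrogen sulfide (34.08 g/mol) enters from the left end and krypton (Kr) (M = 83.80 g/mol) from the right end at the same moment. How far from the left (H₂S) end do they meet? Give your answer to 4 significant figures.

Distances travelled in equal time are proportional to diffusion rates, so d_H₂S/d_Kr = √(M_Kr/M_H₂S) = √(83.80/34.08) = 1.568.
With d_H₂S + d_Kr = 1030 mm, d_Kr = 1030/(1 + 1.568) = 401.1 mm.
d_H₂S = 1030 − 401.1 = 628.9 mm.

628.9 mm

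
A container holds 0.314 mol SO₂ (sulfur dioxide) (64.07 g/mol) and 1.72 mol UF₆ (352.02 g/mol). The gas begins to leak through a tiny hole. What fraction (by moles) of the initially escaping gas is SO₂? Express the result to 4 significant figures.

0.2997

The effusion rate of species i is ∝ p_i/√M_i ∝ n_i/√M_i.
Mole fraction of SO₂ in the effusate = (n_SO₂/√M_SO₂) / (n_SO₂/√M_SO₂ + n_UF₆/√M_UF₆)
= (0.314/√64.07) / (0.314/√64.07 + 1.72/√352.02) = 0.03923/(0.03923 + 0.09167) = 0.2997.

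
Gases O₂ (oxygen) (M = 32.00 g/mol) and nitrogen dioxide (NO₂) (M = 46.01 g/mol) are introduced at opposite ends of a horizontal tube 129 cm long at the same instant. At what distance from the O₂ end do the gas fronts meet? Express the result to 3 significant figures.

In equal time, each gas travels a distance ∝ its rate ∝ 1/√M, so d_O₂/d_NO₂ = √(M_NO₂/M_O₂) = √(46.01/32.00) = 1.199.
With d_O₂ + d_NO₂ = 129 cm, d_NO₂ = 129/(1 + 1.199) = 58.66 cm.
d_O₂ = 129 − 58.66 = 70.3 cm.

70.3 cm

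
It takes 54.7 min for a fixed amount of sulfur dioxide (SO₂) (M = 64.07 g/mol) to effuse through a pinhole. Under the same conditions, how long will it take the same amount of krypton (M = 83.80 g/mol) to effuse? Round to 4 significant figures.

62.56 min

From Graham's law, t_Kr/t_SO₂ = √(M_Kr/M_SO₂) = √(83.80/64.07) = √1.308 = 1.144.
So the time for Kr is 54.7 × 1.144 = 62.56 min.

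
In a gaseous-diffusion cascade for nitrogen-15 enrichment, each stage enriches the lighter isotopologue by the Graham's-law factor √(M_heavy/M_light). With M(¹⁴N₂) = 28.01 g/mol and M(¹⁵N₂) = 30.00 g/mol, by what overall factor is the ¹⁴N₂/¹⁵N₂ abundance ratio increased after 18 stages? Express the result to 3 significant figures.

1.85

The single-stage factor is √(M_heavy/M_light), so 18 stages give [√(30.00/28.01)]^18 = (30.00/28.01)^(18/2).
= 1.07105^9 = 1.85.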